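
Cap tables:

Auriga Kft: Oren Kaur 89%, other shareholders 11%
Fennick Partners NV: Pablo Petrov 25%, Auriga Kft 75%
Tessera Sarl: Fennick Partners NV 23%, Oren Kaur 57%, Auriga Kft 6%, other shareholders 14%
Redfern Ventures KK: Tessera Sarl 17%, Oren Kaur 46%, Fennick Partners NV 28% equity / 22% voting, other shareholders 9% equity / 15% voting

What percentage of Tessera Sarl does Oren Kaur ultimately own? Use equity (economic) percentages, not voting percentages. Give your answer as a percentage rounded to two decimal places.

Oren reaches Tessera along 3 paths.
Via Auriga → Fennick: 89% × 75% × 23% = 15.3525%.
Direct stake: 57% = 57%.
Via Auriga: 89% × 6% = 5.34%.
Total: 15.3525% + 57% + 5.34% = 77.6925%.
Rounded: 77.69%.

77.69%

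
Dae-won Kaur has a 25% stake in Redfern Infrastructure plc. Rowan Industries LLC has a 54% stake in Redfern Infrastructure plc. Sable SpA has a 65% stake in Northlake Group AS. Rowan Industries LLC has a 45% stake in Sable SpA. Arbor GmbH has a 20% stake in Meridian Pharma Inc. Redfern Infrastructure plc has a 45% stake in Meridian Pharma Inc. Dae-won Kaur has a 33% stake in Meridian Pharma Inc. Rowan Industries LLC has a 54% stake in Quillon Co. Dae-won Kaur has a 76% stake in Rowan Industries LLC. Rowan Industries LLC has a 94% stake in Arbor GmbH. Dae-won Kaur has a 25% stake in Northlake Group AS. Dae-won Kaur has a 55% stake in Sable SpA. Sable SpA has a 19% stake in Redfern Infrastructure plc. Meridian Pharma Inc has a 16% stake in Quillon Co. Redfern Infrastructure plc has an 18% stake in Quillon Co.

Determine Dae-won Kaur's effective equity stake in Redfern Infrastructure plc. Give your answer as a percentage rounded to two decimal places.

Dae-won reaches Redfern along 4 paths.
Via Rowan: 76% × 54% = 41.04%.
Via Sable: 55% × 19% = 10.45%.
Via Rowan → Sable: 76% × 45% × 19% = 6.498%.
Direct stake: 25% = 25%.
Total: 41.04% + 10.45% + 6.498% + 25% = 82.988%.
Rounded: 82.99%.

82.99%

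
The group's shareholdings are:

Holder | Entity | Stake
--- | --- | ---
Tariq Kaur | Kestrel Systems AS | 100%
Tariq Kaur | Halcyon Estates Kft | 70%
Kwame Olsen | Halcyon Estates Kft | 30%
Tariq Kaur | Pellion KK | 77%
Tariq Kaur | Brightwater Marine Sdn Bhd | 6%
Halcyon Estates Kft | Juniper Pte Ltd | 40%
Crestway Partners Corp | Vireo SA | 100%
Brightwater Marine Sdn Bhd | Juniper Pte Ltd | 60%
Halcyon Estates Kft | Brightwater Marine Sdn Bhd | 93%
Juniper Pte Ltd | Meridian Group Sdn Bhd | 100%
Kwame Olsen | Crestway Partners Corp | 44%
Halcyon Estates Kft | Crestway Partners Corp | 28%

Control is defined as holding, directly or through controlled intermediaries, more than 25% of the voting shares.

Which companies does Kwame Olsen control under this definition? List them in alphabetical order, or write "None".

Kwame holds 30% of Halcyon, so Kwame controls Halcyon.
Halcyon holds 93% of Brightwater, so Kwame controls Brightwater.
Brightwater and Halcyon together hold 60% + 40% = 100% of Juniper, so Kwame controls Juniper.
Halcyon and Kwame together hold 28% + 44% = 72% of Crestway, so Kwame controls Crestway.
Juniper holds 100% of Meridian, so Kwame controls Meridian.
Crestway holds 100% of Vireo, so Kwame controls Vireo.
No other company's threshold is met.

Brightwater Marine Sdn Bhd, Crestway Partners Corp, Halcyon Estates Kft, Juniper Pte Ltd, Meridian Group Sdn Bhd, Vireo SA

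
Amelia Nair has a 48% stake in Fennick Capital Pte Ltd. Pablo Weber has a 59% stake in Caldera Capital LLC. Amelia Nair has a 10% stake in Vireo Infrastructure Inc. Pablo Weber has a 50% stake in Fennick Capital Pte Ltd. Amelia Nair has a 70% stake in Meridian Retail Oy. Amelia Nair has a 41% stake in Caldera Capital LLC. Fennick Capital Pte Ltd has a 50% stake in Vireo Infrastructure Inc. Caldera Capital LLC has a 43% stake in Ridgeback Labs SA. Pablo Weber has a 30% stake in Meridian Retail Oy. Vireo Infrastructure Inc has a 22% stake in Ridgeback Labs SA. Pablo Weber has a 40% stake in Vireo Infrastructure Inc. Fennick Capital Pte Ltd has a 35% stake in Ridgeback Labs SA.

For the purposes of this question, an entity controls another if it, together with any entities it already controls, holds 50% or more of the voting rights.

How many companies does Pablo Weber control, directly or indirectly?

4

Pablo holds 59% of Caldera, so Pablo controls Caldera.
Pablo holds 50% of Fennick, so Pablo controls Fennick.
Fennick and Pablo together hold 50% + 40% = 90% of Vireo, so Pablo controls Vireo.
Caldera and Vireo and Fennick together hold 43% + 22% + 35% = 100% of Ridgeback, so Pablo controls Ridgeback.
No other company's threshold is met.
Pablo controls 4 companies.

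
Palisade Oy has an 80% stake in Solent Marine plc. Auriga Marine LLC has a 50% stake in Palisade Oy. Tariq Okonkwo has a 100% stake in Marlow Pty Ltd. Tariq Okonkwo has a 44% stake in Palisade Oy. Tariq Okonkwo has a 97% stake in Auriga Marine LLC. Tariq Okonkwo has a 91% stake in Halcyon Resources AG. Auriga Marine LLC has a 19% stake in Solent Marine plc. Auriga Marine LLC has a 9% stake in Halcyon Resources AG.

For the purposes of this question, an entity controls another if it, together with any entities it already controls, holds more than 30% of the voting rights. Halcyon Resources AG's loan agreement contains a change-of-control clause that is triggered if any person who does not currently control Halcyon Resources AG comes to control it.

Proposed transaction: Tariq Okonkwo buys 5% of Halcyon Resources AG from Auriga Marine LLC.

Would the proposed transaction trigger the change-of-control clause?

No

The purchase adds only to Tariq's holdings (Auriga's stake shrinks), so Tariq is the only person who could newly come to control Halcyon.
Tariq holds 97% of Auriga, so Tariq controls Auriga.
Tariq and Auriga together hold 91% + 9% = 100% of Halcyon, so Tariq controls Halcyon.
So Tariq already controls Halcyon before the transaction.
After the purchase, Tariq's direct stake in Halcyon rises to 91% + 5% = 96%, and Auriga's stake falls to 4%.
Tariq controlled Halcyon already, so this is not a new person acquiring control; every other person's position is unchanged or reduced.
No new person acquires control, so the clause is not triggered.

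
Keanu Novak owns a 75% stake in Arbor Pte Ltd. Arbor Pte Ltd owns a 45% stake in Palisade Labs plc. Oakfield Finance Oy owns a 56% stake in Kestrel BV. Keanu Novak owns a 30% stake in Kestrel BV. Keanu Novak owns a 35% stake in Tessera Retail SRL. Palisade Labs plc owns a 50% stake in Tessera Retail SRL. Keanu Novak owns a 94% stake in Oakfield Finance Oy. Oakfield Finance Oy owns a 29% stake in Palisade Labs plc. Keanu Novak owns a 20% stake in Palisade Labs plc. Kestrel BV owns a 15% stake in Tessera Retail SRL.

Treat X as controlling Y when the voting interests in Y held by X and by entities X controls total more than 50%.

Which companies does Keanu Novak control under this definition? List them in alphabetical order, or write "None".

Arbor Pte Ltd, Kestrel BV, Oakfield Finance Oy, Palisade Labs plc, Tessera Retail SRL

Keanu holds 94% of Oakfield, so Keanu controls Oakfield.
Keanu holds 75% of Arbor, so Keanu controls Arbor.
Keanu and Oakfield together hold 30% + 56% = 86% of Kestrel, so Keanu controls Kestrel.
Arbor and Oakfield and Keanu together hold 45% + 29% + 20% = 94% of Palisade, so Keanu controls Palisade.
Palisade and Kestrel and Keanu together hold 50% + 15% + 35% = 100% of Tessera, so Keanu controls Tessera.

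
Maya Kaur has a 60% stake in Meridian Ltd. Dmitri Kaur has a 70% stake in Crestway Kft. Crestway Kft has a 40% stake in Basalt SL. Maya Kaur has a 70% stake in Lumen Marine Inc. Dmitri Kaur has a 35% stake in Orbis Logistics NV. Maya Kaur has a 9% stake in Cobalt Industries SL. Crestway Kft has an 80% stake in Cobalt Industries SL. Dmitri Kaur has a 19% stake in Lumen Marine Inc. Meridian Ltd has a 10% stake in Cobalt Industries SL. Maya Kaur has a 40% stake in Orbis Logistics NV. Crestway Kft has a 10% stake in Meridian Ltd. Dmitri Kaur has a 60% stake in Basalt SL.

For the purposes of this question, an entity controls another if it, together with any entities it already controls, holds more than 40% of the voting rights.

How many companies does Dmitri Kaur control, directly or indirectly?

Dmitri holds 70% of Crestway, so Dmitri controls Crestway.
Crestway and Dmitri together hold 40% + 60% = 100% of Basalt, so Dmitri controls Basalt.
Crestway holds 80% of Cobalt, so Dmitri controls Cobalt.
No other company's threshold is met.
Dmitri controls 3 companies.

3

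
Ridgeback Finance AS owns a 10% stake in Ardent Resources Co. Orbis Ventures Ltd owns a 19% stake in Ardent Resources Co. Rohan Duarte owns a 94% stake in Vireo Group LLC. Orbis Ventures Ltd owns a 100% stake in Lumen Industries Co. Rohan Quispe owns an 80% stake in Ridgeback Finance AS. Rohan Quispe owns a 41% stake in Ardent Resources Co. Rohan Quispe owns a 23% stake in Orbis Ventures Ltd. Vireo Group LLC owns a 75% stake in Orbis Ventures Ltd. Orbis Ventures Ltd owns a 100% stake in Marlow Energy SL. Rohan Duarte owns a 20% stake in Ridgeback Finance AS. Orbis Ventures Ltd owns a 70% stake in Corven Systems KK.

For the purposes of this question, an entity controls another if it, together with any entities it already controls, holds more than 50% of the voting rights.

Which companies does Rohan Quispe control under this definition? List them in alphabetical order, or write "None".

Rohan Quispe holds 80% of Ridgeback, so Rohan Quispe controls Ridgeback.
Ridgeback and Rohan Quispe together hold 10% + 41% = 51% of Ardent, so Rohan Quispe controls Ardent.
No other company's threshold is met.

Ardent Resources Co, Ridgeback Finance AS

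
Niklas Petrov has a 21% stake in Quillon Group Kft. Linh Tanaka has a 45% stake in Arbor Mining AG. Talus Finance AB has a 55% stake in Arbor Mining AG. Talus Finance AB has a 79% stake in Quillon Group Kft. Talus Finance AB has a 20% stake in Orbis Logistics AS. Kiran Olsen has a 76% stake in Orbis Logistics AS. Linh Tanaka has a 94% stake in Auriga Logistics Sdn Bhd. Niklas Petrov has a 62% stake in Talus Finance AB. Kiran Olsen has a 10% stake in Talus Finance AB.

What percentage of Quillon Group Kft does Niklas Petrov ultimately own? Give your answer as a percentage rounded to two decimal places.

69.98%

Niklas reaches Quillon along 2 paths.
Via Talus: 62% × 79% = 48.98%.
Direct stake: 21% = 21%.
Total: 48.98% + 21% = 69.98%.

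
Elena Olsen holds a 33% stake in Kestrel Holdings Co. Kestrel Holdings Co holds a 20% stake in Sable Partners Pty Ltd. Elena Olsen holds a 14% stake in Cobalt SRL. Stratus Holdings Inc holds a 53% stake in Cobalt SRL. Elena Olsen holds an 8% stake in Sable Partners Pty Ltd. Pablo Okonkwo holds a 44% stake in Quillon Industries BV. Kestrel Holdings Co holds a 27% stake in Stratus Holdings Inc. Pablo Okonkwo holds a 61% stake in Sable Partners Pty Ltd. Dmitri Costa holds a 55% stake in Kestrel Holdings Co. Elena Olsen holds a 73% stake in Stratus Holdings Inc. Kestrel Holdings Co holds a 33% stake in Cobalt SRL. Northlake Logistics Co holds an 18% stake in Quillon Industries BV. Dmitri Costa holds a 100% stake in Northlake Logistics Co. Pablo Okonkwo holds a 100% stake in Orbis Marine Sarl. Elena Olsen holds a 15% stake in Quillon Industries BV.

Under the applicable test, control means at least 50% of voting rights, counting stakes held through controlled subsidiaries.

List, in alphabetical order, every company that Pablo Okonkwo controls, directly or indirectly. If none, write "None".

Pablo holds 61% of Sable, so Pablo controls Sable.
Pablo holds 100% of Orbis, so Pablo controls Orbis.
No other company's threshold is met.

Orbis Marine Sarl, Sable Partners Pty Ltd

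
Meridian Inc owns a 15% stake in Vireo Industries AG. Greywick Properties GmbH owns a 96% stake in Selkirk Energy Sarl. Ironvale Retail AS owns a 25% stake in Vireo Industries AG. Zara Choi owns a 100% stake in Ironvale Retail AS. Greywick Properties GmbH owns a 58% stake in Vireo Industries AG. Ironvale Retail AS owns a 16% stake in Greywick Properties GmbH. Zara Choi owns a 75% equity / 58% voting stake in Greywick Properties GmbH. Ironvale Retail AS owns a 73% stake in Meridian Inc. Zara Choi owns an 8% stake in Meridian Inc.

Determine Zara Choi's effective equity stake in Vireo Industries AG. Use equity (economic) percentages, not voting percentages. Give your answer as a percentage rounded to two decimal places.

Zara reaches Vireo along 5 paths.
Via Ironvale → Greywick: 100% × 16% × 58% = 9.28%.
Via Greywick: 75% × 58% = 43.5%.
Via Ironvale: 100% × 25% = 25%.
Via Ironvale → Meridian: 100% × 73% × 15% = 10.95%.
Via Meridian: 8% × 15% = 1.2%.
Total: 9.28% + 43.5% + 25% + 10.95% + 1.2% = 89.93%.

89.93%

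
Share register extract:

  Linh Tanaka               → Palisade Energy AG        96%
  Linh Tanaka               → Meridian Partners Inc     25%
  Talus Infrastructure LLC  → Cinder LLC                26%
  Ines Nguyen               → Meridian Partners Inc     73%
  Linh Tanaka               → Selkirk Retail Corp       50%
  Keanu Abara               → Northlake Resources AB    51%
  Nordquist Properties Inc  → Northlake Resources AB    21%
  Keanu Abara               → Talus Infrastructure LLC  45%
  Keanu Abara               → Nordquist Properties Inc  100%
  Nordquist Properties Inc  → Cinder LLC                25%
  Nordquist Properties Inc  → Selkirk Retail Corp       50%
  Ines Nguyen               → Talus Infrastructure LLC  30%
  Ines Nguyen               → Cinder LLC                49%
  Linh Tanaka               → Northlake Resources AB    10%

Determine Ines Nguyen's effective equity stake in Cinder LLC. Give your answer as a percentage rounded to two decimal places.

Ines reaches Cinder along 2 paths.
Direct stake: 49% = 49%.
Via Talus: 30% × 26% = 7.8%.
Total: 49% + 7.8% = 56.8%.
Rounded: 56.80%.

56.80%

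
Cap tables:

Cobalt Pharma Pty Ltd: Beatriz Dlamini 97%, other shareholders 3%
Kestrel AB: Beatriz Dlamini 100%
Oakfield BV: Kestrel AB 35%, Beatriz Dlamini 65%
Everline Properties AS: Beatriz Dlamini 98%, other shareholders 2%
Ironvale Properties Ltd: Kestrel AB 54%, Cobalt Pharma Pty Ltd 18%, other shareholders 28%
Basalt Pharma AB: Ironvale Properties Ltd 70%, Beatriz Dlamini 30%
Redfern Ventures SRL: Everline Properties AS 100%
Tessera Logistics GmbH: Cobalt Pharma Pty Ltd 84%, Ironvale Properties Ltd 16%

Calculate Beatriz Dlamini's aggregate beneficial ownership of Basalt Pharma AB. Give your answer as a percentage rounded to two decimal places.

80.02%

Beatriz reaches Basalt along 3 paths.
Via Kestrel → Ironvale: 100% × 54% × 70% = 37.8%.
Via Cobalt → Ironvale: 97% × 18% × 70% = 12.222%.
Direct stake: 30% = 30%.
Total: 37.8% + 12.222% + 30% = 80.022%.
Rounded: 80.02%.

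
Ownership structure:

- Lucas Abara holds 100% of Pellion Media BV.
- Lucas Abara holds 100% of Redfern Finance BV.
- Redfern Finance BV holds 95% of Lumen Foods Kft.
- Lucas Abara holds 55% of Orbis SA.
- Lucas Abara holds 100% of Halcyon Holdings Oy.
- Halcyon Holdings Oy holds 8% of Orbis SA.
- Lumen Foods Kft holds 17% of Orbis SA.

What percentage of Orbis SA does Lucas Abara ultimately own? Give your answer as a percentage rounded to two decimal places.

Lucas reaches Orbis along 3 paths.
Via Halcyon: 100% × 8% = 8%.
Direct stake: 55% = 55%.
Via Redfern → Lumen: 100% × 95% × 17% = 16.15%.
Total: 8% + 55% + 16.15% = 79.15%.

79.15%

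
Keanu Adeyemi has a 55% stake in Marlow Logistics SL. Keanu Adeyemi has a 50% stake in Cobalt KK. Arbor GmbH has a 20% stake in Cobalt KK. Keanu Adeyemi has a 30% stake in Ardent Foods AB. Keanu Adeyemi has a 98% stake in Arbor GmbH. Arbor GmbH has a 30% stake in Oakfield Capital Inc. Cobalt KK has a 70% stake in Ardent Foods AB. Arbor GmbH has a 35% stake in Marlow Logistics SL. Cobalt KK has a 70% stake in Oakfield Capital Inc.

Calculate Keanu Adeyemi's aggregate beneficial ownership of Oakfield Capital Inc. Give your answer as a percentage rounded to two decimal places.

78.12%

Keanu reaches Oakfield along 3 paths.
Via Arbor: 98% × 30% = 29.4%.
Via Cobalt: 50% × 70% = 35%.
Via Arbor → Cobalt: 98% × 20% × 70% = 13.72%.
Total: 29.4% + 35% + 13.72% = 78.12%.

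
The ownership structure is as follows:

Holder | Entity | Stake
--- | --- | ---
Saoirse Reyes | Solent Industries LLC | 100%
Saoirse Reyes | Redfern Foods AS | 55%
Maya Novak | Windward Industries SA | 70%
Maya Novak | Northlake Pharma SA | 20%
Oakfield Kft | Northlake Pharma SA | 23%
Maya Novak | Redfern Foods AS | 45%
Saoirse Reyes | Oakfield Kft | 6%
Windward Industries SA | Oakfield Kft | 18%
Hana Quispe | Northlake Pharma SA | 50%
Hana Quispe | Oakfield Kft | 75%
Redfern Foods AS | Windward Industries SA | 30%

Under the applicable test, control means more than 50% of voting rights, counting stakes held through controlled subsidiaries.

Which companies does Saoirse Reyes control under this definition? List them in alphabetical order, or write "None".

Redfern Foods AS, Solent Industries LLC

Saoirse holds 55% of Redfern, so Saoirse controls Redfern.
Saoirse holds 100% of Solent, so Saoirse controls Solent.
No other company's threshold is met.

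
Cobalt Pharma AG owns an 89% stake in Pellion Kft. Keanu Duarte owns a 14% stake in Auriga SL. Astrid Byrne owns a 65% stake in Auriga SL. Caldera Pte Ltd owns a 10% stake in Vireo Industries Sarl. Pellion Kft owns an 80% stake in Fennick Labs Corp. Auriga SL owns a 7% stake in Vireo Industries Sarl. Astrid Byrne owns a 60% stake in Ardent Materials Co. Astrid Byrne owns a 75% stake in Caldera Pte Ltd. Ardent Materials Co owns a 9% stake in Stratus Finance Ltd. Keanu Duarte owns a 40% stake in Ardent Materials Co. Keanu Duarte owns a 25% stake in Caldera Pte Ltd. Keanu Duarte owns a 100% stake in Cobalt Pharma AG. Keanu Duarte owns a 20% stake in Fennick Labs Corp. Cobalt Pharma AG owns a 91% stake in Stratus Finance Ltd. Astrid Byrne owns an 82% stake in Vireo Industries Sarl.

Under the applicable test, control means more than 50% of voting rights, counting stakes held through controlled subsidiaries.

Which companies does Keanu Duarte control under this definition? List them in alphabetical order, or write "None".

Cobalt Pharma AG, Fennick Labs Corp, Pellion Kft, Stratus Finance Ltd

Keanu holds 100% of Cobalt, so Keanu controls Cobalt.
Cobalt holds 91% of Stratus, so Keanu controls Stratus.
Cobalt holds 89% of Pellion, so Keanu controls Pellion.
Pellion and Keanu together hold 80% + 20% = 100% of Fennick, so Keanu controls Fennick.
No other company's threshold is met.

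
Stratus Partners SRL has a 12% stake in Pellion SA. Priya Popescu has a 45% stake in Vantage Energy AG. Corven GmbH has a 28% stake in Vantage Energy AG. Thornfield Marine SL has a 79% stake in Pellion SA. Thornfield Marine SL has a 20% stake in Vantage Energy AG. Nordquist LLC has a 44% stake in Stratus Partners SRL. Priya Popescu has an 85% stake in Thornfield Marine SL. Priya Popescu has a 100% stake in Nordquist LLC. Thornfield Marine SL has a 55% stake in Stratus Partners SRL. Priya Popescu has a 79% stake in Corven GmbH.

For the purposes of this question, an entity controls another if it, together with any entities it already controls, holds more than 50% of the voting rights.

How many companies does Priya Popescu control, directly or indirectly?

Priya holds 100% of Nordquist, so Priya controls Nordquist.
Priya holds 79% of Corven, so Priya controls Corven.
Priya holds 85% of Thornfield, so Priya controls Thornfield.
Nordquist and Thornfield together hold 44% + 55% = 99% of Stratus, so Priya controls Stratus.
Priya and Thornfield and Corven together hold 45% + 20% + 28% = 93% of Vantage, so Priya controls Vantage.
Thornfield and Stratus together hold 79% + 12% = 91% of Pellion, so Priya controls Pellion.
Priya controls 6 companies.

6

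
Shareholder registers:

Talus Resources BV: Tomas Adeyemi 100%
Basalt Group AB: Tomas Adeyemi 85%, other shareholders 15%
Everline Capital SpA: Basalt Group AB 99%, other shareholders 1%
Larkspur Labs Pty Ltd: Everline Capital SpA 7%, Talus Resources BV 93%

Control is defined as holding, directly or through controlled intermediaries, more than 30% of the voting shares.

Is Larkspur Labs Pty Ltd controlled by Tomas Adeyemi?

Yes

Tomas holds 100% of Talus, so Tomas controls Talus.
Tomas holds 85% of Basalt, so Tomas controls Basalt.
Basalt holds 99% of Everline, so Tomas controls Everline.
Everline and Talus together hold 7% + 93% = 100% of Larkspur, so Tomas controls Larkspur.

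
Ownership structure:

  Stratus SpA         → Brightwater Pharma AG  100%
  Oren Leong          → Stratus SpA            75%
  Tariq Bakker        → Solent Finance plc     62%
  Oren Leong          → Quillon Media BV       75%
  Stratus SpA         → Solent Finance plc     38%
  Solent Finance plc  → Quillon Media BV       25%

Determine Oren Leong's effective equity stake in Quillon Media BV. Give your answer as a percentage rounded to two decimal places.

Oren reaches Quillon along 2 paths.
Direct stake: 75% = 75%.
Via Stratus → Solent: 75% × 38% × 25% = 7.125%.
Total: 75% + 7.125% = 82.125%.
Rounded: 82.13%.

82.13%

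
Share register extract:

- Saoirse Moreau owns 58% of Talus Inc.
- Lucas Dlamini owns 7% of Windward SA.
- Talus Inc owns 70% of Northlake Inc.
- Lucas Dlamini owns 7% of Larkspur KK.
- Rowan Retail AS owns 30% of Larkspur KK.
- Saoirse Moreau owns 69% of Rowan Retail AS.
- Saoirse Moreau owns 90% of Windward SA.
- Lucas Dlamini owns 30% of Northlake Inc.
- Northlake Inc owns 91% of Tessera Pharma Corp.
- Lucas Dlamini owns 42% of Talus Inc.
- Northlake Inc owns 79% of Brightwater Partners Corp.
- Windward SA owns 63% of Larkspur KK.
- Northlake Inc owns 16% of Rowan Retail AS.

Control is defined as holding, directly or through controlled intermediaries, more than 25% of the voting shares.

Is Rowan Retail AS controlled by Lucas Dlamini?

No

Lucas holds 42% of Talus, so Lucas controls Talus.
Talus and Lucas together hold 70% + 30% = 100% of Northlake, so Lucas controls Northlake.
Northlake holds 91% of Tessera, so Lucas controls Tessera.
Northlake holds 79% of Brightwater, so Lucas controls Brightwater.
In Rowan, Lucas's side holds only 16%, not > 25%.
So Lucas does not control Rowan.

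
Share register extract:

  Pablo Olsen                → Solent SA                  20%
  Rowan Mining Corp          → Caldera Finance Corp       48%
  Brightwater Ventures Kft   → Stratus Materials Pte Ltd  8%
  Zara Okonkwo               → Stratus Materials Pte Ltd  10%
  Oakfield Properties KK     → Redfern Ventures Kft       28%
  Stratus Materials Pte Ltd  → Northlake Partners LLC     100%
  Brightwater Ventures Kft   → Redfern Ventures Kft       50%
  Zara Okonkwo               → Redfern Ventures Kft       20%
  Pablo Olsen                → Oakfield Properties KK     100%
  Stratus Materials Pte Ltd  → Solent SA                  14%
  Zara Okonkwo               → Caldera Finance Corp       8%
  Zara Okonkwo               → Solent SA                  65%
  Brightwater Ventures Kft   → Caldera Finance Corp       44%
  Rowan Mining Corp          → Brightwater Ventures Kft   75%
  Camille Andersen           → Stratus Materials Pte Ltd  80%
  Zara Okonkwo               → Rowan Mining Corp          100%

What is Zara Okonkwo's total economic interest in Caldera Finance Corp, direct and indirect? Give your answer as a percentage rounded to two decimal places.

Zara reaches Caldera along 3 paths.
Direct stake: 8% = 8%.
Via Rowan: 100% × 48% = 48%.
Via Rowan → Brightwater: 100% × 75% × 44% = 33%.
Total: 8% + 48% + 33% = 89%.
Rounded: 89.00%.

89.00%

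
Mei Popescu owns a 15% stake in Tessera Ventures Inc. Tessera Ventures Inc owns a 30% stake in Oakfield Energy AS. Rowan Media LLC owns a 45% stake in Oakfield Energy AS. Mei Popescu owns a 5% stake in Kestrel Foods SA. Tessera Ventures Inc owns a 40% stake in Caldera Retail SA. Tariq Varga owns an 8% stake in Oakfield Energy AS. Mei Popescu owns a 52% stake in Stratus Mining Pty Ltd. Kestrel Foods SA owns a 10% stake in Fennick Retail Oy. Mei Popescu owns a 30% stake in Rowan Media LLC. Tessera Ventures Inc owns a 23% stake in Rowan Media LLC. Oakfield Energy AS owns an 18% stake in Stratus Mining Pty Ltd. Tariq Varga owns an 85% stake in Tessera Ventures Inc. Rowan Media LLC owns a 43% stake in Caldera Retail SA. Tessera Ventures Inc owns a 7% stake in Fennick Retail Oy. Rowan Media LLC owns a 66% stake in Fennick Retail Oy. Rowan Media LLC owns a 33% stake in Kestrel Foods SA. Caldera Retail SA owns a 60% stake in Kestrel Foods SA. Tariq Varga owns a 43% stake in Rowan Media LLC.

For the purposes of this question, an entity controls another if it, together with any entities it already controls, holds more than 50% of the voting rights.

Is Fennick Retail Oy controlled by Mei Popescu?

Mei holds 52% of Stratus, so Mei controls Stratus.
Neither Mei nor any entity Mei controls holds any voting interest in Fennick.
So Mei does not control Fennick.

No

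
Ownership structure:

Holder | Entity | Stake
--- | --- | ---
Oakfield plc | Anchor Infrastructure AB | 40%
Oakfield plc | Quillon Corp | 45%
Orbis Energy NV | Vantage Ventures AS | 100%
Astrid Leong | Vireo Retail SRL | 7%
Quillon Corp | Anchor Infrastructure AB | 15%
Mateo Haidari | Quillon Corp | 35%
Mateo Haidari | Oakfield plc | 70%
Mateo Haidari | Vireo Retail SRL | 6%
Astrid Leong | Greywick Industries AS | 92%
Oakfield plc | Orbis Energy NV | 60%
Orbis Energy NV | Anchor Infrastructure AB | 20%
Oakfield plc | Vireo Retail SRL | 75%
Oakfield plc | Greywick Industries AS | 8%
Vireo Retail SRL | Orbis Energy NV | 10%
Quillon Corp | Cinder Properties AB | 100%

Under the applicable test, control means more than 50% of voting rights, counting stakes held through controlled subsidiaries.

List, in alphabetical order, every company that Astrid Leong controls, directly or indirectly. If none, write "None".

Greywick Industries AS

Astrid holds 92% of Greywick, so Astrid controls Greywick.
No other company's threshold is met.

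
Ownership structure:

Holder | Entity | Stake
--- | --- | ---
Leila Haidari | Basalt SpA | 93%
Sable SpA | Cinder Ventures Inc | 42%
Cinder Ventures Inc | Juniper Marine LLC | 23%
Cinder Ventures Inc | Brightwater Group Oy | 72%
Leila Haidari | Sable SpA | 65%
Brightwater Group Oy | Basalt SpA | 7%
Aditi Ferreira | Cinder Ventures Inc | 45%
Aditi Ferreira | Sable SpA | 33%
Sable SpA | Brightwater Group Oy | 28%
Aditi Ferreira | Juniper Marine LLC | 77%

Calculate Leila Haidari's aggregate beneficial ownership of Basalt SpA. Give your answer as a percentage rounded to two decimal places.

Leila reaches Basalt along 3 paths.
Via Sable → Brightwater: 65% × 28% × 7% = 1.274%.
Via Sable → Cinder → Brightwater: 65% × 42% × 72% × 7% = 1.37592%.
Direct stake: 93% = 93%.
Total: 1.274% + 1.37592% + 93% = 95.64992%.
Rounded: 95.65%.

95.65%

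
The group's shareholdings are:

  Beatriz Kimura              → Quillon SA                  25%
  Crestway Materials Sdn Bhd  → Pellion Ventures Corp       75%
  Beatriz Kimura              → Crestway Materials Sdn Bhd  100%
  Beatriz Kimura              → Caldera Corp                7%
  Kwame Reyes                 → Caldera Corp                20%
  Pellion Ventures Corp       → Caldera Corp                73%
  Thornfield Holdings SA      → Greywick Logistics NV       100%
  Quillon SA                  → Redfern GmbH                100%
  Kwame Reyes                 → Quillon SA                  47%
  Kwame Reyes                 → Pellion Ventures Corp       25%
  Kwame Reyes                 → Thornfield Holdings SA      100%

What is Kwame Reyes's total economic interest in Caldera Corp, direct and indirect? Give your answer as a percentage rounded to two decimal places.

Kwame reaches Caldera along 2 paths.
Direct stake: 20% = 20%.
Via Pellion: 25% × 73% = 18.25%.
Total: 20% + 18.25% = 38.25%.

38.25%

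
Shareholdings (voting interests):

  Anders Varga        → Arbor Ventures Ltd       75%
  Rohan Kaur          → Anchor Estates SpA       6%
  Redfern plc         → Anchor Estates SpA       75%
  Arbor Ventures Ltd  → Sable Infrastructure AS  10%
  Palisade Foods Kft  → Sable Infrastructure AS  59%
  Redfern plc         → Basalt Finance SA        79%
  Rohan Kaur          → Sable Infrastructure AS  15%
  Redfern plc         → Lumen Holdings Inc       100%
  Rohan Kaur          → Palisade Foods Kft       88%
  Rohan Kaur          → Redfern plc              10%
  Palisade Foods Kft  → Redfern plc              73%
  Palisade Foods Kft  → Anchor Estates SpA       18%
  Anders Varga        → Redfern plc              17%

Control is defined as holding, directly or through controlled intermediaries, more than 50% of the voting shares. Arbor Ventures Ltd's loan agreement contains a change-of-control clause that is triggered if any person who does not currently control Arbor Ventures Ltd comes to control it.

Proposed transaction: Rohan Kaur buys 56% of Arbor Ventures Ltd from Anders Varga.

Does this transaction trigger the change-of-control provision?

Yes

The purchase adds only to Rohan's holdings (Anders's stake shrinks), so Rohan is the only person who could newly come to control Arbor.
Rohan holds 88% of Palisade, so Rohan controls Palisade.
Rohan and Palisade together hold 10% + 73% = 83% of Redfern, so Rohan controls Redfern.
Palisade and Redfern and Rohan together hold 18% + 75% + 6% = 99% of Anchor, so Rohan controls Anchor.
Palisade and Rohan together hold 59% + 15% = 74% of Sable, so Rohan controls Sable.
Redfern holds 79% of Basalt, so Rohan controls Basalt.
Redfern holds 100% of Lumen, so Rohan controls Lumen.
Neither Rohan nor any entity Rohan controls holds any voting interest in Arbor.
So before the transaction, Rohan does not control Arbor.
After the purchase, Rohan holds 56% of Arbor directly, and Anders's stake falls to 19%.
Rohan holds 56% of Arbor, so Rohan controls Arbor.
Rohan did not control Arbor before and does after, so the clause is triggered.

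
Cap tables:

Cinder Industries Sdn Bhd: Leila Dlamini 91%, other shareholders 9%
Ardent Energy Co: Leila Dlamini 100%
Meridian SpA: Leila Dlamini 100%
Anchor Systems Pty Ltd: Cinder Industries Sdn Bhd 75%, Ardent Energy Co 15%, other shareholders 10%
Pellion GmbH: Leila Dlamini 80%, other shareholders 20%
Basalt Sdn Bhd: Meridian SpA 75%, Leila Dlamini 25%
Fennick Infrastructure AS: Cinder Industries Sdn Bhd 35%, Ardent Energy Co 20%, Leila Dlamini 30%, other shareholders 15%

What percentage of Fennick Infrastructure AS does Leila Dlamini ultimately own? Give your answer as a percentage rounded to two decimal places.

Leila reaches Fennick along 3 paths.
Via Cinder: 91% × 35% = 31.85%.
Via Ardent: 100% × 20% = 20%.
Direct stake: 30% = 30%.
Total: 31.85% + 20% + 30% = 81.85%.

81.85%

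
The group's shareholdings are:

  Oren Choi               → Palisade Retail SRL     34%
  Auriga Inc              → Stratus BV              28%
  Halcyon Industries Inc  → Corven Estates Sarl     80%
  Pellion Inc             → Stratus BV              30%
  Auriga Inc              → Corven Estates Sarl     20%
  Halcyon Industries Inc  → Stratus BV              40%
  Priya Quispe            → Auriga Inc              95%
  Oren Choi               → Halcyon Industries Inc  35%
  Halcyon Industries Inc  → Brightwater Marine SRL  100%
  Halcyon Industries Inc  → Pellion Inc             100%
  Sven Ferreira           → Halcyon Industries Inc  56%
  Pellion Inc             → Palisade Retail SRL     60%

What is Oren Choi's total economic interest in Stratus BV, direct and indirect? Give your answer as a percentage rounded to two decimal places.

24.50%

Oren reaches Stratus along 2 paths.
Via Halcyon: 35% × 40% = 14%.
Via Halcyon → Pellion: 35% × 100% × 30% = 10.5%.
Total: 14% + 10.5% = 24.5%.
Rounded: 24.50%.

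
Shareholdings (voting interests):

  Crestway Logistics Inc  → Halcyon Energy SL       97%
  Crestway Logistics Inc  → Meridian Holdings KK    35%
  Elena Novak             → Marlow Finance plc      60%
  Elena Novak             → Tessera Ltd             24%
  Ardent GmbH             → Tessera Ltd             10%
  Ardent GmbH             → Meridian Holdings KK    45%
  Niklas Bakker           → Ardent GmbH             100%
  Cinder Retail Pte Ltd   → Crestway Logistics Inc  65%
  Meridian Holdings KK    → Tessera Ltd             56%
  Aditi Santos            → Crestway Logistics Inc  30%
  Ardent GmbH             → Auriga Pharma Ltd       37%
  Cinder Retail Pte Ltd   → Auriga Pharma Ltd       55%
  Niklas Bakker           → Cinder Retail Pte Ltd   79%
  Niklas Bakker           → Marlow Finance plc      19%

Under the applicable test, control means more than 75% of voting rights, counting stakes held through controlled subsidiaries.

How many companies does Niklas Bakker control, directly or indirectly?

Niklas holds 79% of Cinder, so Niklas controls Cinder.
Niklas holds 100% of Ardent, so Niklas controls Ardent.
Ardent and Cinder together hold 37% + 55% = 92% of Auriga, so Niklas controls Auriga.
No other company's threshold is met.
Niklas controls 3 companies.

3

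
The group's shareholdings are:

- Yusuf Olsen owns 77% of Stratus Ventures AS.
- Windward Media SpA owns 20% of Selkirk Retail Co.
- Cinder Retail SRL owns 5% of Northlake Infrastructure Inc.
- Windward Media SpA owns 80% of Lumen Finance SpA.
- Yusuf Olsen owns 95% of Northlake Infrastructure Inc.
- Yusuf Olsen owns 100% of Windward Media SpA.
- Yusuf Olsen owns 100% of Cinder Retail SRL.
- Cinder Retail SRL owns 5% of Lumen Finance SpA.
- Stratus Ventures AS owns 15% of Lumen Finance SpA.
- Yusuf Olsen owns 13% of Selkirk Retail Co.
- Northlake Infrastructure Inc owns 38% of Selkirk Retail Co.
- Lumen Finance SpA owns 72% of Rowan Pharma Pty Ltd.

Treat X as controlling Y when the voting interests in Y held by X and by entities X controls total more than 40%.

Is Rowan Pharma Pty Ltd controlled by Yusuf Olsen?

Yusuf holds 100% of Windward, so Yusuf controls Windward.
Yusuf holds 77% of Stratus, so Yusuf controls Stratus.
Yusuf holds 100% of Cinder, so Yusuf controls Cinder.
Stratus and Cinder and Windward together hold 15% + 5% + 80% = 100% of Lumen, so Yusuf controls Lumen.
Lumen holds 72% of Rowan, so Yusuf controls Rowan.

Yes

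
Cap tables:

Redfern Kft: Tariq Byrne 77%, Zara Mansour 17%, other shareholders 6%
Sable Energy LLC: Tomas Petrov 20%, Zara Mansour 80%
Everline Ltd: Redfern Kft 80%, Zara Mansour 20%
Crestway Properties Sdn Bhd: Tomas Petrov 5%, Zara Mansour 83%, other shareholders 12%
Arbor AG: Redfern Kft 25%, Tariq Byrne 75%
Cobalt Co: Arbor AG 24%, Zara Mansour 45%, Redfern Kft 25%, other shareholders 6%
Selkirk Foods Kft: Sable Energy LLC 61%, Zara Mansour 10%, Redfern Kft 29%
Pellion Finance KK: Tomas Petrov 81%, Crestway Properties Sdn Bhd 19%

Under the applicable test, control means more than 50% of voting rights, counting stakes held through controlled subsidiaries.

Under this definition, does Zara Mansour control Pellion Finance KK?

No

Zara holds 80% of Sable, so Zara controls Sable.
Zara holds 83% of Crestway, so Zara controls Crestway.
Sable and Zara together hold 61% + 10% = 71% of Selkirk, so Zara controls Selkirk.
In Pellion, Zara's side holds only 19%, not > 50%.
So Zara does not control Pellion.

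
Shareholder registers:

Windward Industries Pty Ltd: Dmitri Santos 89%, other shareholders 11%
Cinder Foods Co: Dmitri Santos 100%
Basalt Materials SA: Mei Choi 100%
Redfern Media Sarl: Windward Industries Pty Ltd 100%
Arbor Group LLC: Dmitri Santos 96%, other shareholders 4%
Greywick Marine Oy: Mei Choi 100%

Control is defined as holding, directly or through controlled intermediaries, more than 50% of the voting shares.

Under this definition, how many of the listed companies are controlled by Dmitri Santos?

4

Dmitri holds 89% of Windward, so Dmitri controls Windward.
Dmitri holds 100% of Cinder, so Dmitri controls Cinder.
Windward holds 100% of Redfern, so Dmitri controls Redfern.
Dmitri holds 96% of Arbor, so Dmitri controls Arbor.
No other company's threshold is met.
Dmitri controls 4 companies.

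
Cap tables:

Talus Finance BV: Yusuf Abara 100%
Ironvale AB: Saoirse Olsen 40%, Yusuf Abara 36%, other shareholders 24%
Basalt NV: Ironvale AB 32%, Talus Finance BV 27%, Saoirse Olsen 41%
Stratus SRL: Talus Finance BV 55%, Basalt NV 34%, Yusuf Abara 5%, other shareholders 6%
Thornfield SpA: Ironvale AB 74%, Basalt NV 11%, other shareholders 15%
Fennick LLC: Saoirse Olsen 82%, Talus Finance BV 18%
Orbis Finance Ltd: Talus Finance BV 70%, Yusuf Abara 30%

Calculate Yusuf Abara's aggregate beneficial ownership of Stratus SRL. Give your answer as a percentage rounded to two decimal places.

73.10%

Yusuf reaches Stratus along 4 paths.
Via Talus: 100% × 55% = 55%.
Via Ironvale → Basalt: 36% × 32% × 34% = 3.9168%.
Via Talus → Basalt: 100% × 27% × 34% = 9.18%.
Direct stake: 5% = 5%.
Total: 55% + 3.9168% + 9.18% + 5% = 73.0968%.
Rounded: 73.10%.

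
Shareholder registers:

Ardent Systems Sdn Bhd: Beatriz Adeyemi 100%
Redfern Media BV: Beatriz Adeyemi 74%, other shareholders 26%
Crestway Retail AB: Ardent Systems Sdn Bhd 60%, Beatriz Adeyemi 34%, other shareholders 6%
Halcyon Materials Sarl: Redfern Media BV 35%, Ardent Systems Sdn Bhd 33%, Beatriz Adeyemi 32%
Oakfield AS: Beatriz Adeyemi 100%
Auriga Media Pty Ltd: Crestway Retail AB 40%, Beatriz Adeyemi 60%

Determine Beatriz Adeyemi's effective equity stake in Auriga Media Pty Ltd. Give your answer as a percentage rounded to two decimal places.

97.60%

Beatriz reaches Auriga along 3 paths.
Via Ardent → Crestway: 100% × 60% × 40% = 24%.
Via Crestway: 34% × 40% = 13.6%.
Direct stake: 60% = 60%.
Total: 24% + 13.6% + 60% = 97.6%.
Rounded: 97.60%.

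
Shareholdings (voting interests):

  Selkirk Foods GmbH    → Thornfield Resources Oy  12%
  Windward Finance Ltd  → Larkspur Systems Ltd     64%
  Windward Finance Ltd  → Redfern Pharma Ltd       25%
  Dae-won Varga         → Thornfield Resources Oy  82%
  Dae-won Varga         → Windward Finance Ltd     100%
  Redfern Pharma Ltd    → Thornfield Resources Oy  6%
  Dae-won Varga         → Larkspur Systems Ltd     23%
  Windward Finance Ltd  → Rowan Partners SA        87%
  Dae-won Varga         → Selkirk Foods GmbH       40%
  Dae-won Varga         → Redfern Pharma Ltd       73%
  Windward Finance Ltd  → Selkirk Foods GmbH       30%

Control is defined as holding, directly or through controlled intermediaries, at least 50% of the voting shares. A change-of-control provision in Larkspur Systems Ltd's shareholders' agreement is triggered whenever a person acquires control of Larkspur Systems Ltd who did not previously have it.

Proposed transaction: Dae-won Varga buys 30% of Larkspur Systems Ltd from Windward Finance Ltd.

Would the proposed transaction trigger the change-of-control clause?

No

The purchase adds only to Dae-won's holdings (Windward's stake shrinks), so Dae-won is the only person who could newly come to control Larkspur.
Dae-won holds 100% of Windward, so Dae-won controls Windward.
Dae-won and Windward together hold 23% + 64% = 87% of Larkspur, so Dae-won controls Larkspur.
So Dae-won already controls Larkspur before the transaction.
After the purchase, Dae-won's direct stake in Larkspur rises to 23% + 30% = 53%, and Windward's stake falls to 34%.
Dae-won controlled Larkspur already, so this is not a new person acquiring control; every other person's position is unchanged or reduced.
No new person acquires control, so the clause is not triggered.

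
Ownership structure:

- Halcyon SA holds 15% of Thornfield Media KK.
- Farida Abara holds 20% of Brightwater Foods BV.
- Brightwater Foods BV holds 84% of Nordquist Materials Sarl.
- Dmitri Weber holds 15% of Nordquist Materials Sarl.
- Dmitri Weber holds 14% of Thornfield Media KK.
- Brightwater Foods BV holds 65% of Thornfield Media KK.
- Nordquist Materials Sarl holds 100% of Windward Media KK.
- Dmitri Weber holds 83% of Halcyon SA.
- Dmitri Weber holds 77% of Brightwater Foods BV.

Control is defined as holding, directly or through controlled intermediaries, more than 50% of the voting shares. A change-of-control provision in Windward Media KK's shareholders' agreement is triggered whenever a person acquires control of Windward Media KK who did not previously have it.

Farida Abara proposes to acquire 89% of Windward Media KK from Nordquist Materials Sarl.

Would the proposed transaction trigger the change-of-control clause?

Yes

The purchase adds only to Farida's holdings (Nordquist's stake shrinks), so Farida is the only person who could newly come to control Windward.
Farida's largest direct stake is 20% in Brightwater, which does not meet the threshold, so Farida controls no company.
Neither Farida nor any entity Farida controls holds any voting interest in Windward.
So before the transaction, Farida does not control Windward.
After the purchase, Farida holds 89% of Windward directly, and Nordquist's stake falls to 11%.
Farida holds 89% of Windward, so Farida controls Windward.
Farida did not control Windward before and does after, so the clause is triggered.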